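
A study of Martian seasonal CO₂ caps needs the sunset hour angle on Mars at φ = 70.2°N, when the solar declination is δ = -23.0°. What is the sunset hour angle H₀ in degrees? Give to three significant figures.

H₀ = 0.00°

cos H₀ = −tan φ · tan δ = 1.1790 ≥ 1, so the Sun never rises (polar night) and H₀ = 0.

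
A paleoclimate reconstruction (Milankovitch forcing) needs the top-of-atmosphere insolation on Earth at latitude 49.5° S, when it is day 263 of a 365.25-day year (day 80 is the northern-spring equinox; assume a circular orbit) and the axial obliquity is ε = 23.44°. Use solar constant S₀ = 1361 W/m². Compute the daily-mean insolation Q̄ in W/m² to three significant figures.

Q̄ ≈ 283 W/m²

Solar longitude: λ_s = 360° × (263 − 80)/365.25 = 180.370°.
sin δ = sin 23.44° × sin 180.370° = -0.00257, so δ = -0.147°.
cos H₀ = −tan(-49.5°) tan(-0.147°) = -0.0030, H₀ = 1.5738 rad.
Bracket: H₀ sin φ sin δ + cos φ cos δ sin H₀ = 1.5738×-0.76041×-0.00257 + 0.64945×1.00000×1.00000 = 0.003076 + 0.649450 = 0.652526.
Q̄ = (S₀/π) × [bracket] = (1361/π) × 0.652526 = 282.7 W/m².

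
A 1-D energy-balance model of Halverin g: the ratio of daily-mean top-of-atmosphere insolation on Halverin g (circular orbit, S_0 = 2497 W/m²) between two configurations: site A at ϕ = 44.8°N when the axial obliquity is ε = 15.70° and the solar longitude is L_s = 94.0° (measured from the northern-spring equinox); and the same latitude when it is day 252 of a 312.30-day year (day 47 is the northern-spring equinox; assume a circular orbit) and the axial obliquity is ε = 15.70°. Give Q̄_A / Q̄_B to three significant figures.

— Configuration A (ϕ=+44.8°):
Solar declination: sin δ = sin ε · sin L_s = sin 15.70° × sin 94.0° = 0.26994, so δ = +15.661°.
cos h₀ = −tan(+44.8°) tan(+15.661°) = -0.2784, h₀ = 1.8529 rad.
Bracket: h₀ sin ϕ sin δ + cos ϕ cos δ sin h₀ = 1.8529×0.70463×0.26994 + 0.70957×0.96288×0.96047 = 0.352436 + 0.656223 = 1.008659.
Q̄ = (S_0/π) × [bracket] = (2497/π) × 1.008659 = 801.70 W/m².
— Configuration B (ϕ=+44.8°):
Solar longitude: L_s = 360° × (252 − 47)/312.30 = 236.311°.
sin δ = sin 15.70° × sin 236.311° = -0.22516, so δ = -13.012°.
cos h₀ = −tan(+44.8°) tan(-13.012°) = 0.2295, h₀ = 1.3393 rad.
Bracket: h₀ sin ϕ sin δ + cos ϕ cos δ sin h₀ = 1.3393×0.70463×-0.22516 + 0.70957×0.97432×0.97331 = -0.212486 + 0.672896 = 0.460410.
Q̄ = (S_0/π) × [bracket] = (2497/π) × 0.460410 = 365.94 W/m².
Ratio Q̄_A / Q̄_B = 801.70 / 365.94 = 2.191.

Q̄_A / Q̄_B ≈ 2.19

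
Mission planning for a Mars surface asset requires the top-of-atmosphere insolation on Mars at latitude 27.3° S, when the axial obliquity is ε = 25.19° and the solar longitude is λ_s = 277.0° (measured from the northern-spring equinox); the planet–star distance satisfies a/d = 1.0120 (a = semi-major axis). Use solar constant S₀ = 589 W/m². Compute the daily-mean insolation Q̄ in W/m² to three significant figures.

Solar declination: sin δ = sin ε · sin λ_s = sin 25.19° × sin 277.0° = -0.42245, so δ = -24.989°.
cos H₀ = −tan(-27.3°) tan(-24.989°) = -0.2406, H₀ = 1.8137 rad.
Bracket: H₀ sin φ sin δ + cos φ cos δ sin H₀ = 1.8137×-0.45865×-0.42245 + 0.88862×0.90639×0.97063 = 0.351417 + 0.781781 = 1.133198.
Inverse-square distance factor (a/d)² = 1.0120² = 1.024144.
Q̄ = (S₀/π) × 1.024144 × [bracket] = (589/π) × 1.024144 × 1.133198 = 217.6 W/m².

Q̄ ≈ 218 W/m²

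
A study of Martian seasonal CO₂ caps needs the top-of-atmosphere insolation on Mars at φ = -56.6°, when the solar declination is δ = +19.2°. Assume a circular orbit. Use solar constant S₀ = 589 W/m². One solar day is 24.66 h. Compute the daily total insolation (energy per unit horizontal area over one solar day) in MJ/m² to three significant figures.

cos H₀ = −tan(-56.6°) tan(+19.200°) = 0.5281, H₀ = 1.0144 rad.
Bracket: H₀ sin φ sin δ + cos φ cos δ sin H₀ = 1.0144×-0.83485×0.32887 + 0.55048×0.94438×0.84916 = -0.278511 + 0.441446 = 0.162935.
Q̄ = (S₀/π) × [bracket] = (589/π) × 0.162935 = 30.548 W/m².
Daily total = Q̄ × 24.66 h × 3600 s/h = 30.548 × 24.66 × 3600 / 10⁶ = 2.712 MJ/m².

2.71 MJ/m²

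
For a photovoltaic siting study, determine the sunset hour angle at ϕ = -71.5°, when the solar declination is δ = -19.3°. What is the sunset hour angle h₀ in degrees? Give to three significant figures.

h₀ = 180°

Sunrise equation: cos h₀ = −tan ϕ · tan δ = -1.0466 ≤ −1, so the Sun never sets (polar day) and h₀ = π.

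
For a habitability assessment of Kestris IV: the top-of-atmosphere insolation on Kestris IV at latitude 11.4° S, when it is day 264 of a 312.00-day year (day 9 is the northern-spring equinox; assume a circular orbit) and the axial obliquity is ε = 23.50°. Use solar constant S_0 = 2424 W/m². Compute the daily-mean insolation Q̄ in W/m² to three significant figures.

Q̄ ≈ 794 W/m²

Solar longitude: L_s = 360° × (264 − 9)/312.00 = 294.231°.
sin δ = sin 23.50° × sin 294.231° = -0.36362, so δ = -21.323°.
cos h₀ = −tan(-11.4°) tan(-21.323°) = -0.0787, h₀ = 1.6496 rad.
Bracket: h₀ sin ϕ sin δ + cos ϕ cos δ sin h₀ = 1.6496×-0.19766×-0.36362 + 0.98027×0.93155×0.99690 = 0.118562 + 0.910340 = 1.028902.
Q̄ = (S_0/π) × [bracket] = (2424/π) × 1.028902 = 793.9 W/m².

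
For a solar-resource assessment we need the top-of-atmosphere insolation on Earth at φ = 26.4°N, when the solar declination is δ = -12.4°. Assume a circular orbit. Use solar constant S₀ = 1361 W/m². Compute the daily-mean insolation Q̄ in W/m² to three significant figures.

Q̄ ≈ 316 W/m²

cos H₀ = −tan(+26.4°) tan(-12.400°) = 0.1091, H₀ = 1.4614 rad.
Bracket: H₀ sin φ sin δ + cos φ cos δ sin H₀ = 1.4614×0.44464×-0.21474 + 0.89571×0.97667×0.99403 = -0.139537 + 0.869590 = 0.730053.
Q̄ = (S₀/π) × [bracket] = (1361/π) × 0.730053 = 316.3 W/m².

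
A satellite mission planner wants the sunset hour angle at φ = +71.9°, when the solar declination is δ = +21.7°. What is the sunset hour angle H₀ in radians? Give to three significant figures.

Sunrise equation: cos H₀ = −tan φ · tan δ = -1.2175 ≤ −1, so the Sun never sets (polar day) and H₀ = π.

H₀ = 3.14 rad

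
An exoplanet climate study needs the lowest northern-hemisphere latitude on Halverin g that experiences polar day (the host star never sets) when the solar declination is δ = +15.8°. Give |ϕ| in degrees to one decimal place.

|ϕ| = 74.2°

Polar day requires cos h₀ = −tan ϕ tan δ ≤ −1, i.e. tan ϕ tan δ ≥ 1.
The boundary is |tan ϕ| · |tan δ| = 1, so |ϕ| = 90° − |δ| = 90° − 15.8° = 74.2° in the northern hemisphere.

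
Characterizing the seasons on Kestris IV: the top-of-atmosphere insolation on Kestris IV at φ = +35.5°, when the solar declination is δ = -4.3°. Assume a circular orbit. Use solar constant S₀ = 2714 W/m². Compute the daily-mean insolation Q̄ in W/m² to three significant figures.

cos H₀ = −tan(+35.5°) tan(-4.300°) = 0.0536, H₀ = 1.5171 rad.
Bracket: H₀ sin φ sin δ + cos φ cos δ sin H₀ = 1.5171×0.58070×-0.07498 + 0.81412×0.99719×0.99856 = -0.066056 + 0.810663 = 0.744607.
Q̄ = (S₀/π) × [bracket] = (2714/π) × 0.744607 = 643.3 W/m².

Q̄ ≈ 643 W/m²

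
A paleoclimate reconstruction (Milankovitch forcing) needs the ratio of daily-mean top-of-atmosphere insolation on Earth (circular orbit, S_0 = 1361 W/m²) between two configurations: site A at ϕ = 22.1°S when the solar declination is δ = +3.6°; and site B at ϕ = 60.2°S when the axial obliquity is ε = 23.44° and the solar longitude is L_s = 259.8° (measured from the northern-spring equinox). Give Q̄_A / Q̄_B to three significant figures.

— Configuration A (ϕ=-22.1°):
cos h₀ = −tan(-22.1°) tan(+3.600°) = 0.0255, h₀ = 1.5452 rad.
Bracket: h₀ sin ϕ sin δ + cos ϕ cos δ sin h₀ = 1.5452×-0.37622×0.06279 + 0.92653×0.99803×0.99967 = -0.036502 + 0.924400 = 0.887898.
Q̄ = (S_0/π) × [bracket] = (1361/π) × 0.887898 = 384.65 W/m².
— Configuration B (ϕ=-60.2°):
Solar declination: sin δ = sin ε · sin L_s = sin 23.44° × sin 259.8° = -0.39150, so δ = -23.048°.
cos h₀ = −tan(-60.2°) tan(-23.048°) = -0.7429, h₀ = 2.4082 rad.
Bracket: h₀ sin ϕ sin δ + cos ϕ cos δ sin h₀ = 2.4082×-0.86777×-0.39150 + 0.49697×0.92018×0.66940 = 0.818142 + 0.306118 = 1.124260.
Q̄ = (S_0/π) × [bracket] = (1361/π) × 1.124260 = 487.05 W/m².
Ratio Q̄_A / Q̄_B = 384.65 / 487.05 = 0.7898.

Q̄_A / Q̄_B ≈ 0.790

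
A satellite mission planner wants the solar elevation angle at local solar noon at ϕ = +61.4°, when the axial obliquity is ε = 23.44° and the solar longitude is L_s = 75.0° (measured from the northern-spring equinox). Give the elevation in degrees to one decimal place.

Solar declination: sin δ = sin ε · sin L_s = sin 23.44° × sin 75.0° = 0.38423, so δ = +22.596°.
At local noon the hour angle is zero, so the zenith angle equals |ϕ − δ| = |+61.4° − (+22.596°)| = 38.804°.
Elevation = 90° − 38.804° = 51.2°.

51.2°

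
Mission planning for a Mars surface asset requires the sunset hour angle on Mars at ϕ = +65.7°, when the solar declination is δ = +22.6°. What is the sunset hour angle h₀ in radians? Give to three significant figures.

h₀ = 2.74 rad

cos h₀ = −tan ϕ · tan δ = −tan(+65.7°) × tan(+22.600°) = -0.9219, so h₀ = 2.7438 rad = 157.21°.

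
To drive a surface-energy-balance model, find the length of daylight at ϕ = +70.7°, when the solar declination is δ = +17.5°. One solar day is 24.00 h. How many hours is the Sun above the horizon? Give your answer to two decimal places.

cos h₀ = −tan ϕ · tan δ = −tan(+70.7°) × tan(+17.500°) = -0.9004, so h₀ = 2.6914 rad = 154.20°.
Daylight = 2h₀/(2π) × 24.00 h = (2.6914/π) × 24.00 = 20.56 h.

20.56 h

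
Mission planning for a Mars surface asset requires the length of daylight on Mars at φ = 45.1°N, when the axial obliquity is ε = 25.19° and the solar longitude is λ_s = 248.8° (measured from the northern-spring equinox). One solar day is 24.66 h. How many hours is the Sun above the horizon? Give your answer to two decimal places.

Solar declination: sin δ = sin ε · sin λ_s = sin 25.19° × sin 248.8° = -0.39682, so δ = -23.379°.
cos H₀ = −tan φ · tan δ = −tan(+45.1°) × tan(-23.379°) = 0.4338, so H₀ = 1.1221 rad = 64.29°.
Daylight = 2H₀/(2π) × 24.66 h = (1.1221/π) × 24.66 = 8.81 h.

8.81 h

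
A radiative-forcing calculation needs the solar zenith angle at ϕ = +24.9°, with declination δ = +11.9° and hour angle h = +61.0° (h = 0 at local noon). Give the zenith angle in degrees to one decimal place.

cos θ_z = sin ϕ sin δ + cos ϕ cos δ cos h = 0.086819 + 0.430293 = 0.517112.
θ_z = arccos(0.517112) = 58.9°.

θ_z = 58.9°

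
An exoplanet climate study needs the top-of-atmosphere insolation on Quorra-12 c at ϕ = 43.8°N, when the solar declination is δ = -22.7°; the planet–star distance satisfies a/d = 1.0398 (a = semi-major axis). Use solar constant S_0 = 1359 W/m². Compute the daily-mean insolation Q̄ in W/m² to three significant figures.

cos h₀ = −tan(+43.8°) tan(-22.700°) = 0.4011, h₀ = 1.1580 rad.
Bracket: h₀ sin ϕ sin δ + cos ϕ cos δ sin h₀ = 1.1580×0.69214×-0.38591 + 0.72176×0.92254×0.91602 = -0.309306 + 0.609934 = 0.300628.
Inverse-square distance factor (a/d)² = 1.0398² = 1.081184.
Q̄ = (S_0/π) × 1.081184 × [bracket] = (1359/π) × 1.081184 × 0.300628 = 140.6 W/m².

Q̄ ≈ 141 W/m²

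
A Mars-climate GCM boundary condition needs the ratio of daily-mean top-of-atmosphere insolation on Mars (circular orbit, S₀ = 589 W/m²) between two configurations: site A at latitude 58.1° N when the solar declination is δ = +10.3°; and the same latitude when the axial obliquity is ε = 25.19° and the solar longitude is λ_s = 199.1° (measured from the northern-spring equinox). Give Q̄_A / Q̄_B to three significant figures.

— Configuration A (φ=+58.1°):
cos H₀ = −tan(+58.1°) tan(+10.300°) = -0.2920, H₀ = 1.8671 rad.
Bracket: H₀ sin φ sin δ + cos φ cos δ sin H₀ = 1.8671×0.84897×0.17880 + 0.52844×0.98389×0.95643 = 0.283418 + 0.497274 = 0.780692.
Q̄ = (S₀/π) × [bracket] = (589/π) × 0.780692 = 146.37 W/m².
— Configuration B (φ=+58.1°):
Solar declination: sin δ = sin ε · sin λ_s = sin 25.19° × sin 199.1° = -0.13927, so δ = -8.006°.
cos H₀ = −tan(+58.1°) tan(-8.006°) = 0.2260, H₀ = 1.3429 rad.
Bracket: H₀ sin φ sin δ + cos φ cos δ sin H₀ = 1.3429×0.84897×-0.13927 + 0.52844×0.99025×0.97414 = -0.158779 + 0.509755 = 0.350976.
Q̄ = (S₀/π) × [bracket] = (589/π) × 0.350976 = 65.803 W/m².
Ratio Q̄_A / Q̄_B = 146.37 / 65.803 = 2.224.

Q̄_A / Q̄_B ≈ 2.22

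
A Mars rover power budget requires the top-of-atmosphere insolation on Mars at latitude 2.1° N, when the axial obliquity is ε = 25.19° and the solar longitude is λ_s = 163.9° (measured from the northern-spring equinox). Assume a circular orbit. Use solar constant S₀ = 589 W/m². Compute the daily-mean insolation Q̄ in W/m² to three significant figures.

Solar declination: sin δ = sin ε · sin λ_s = sin 25.19° × sin 163.9° = 0.11803, so δ = +6.778°.
cos H₀ = −tan(+2.1°) tan(+6.778°) = -0.0044, H₀ = 1.5752 rad.
Bracket: H₀ sin φ sin δ + cos φ cos δ sin H₀ = 1.5752×0.03664×0.11803 + 0.99933×0.99301×0.99999 = 0.006812 + 0.992335 = 0.999147.
Q̄ = (S₀/π) × [bracket] = (589/π) × 0.999147 = 187.3 W/m².

Q̄ ≈ 187 W/m²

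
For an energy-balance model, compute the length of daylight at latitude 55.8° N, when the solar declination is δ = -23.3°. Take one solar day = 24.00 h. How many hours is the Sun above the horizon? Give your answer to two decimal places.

6.76 h

cos H₀ = −tan φ · tan δ = −tan(+55.8°) × tan(-23.300°) = 0.6337, so H₀ = 0.8845 rad = 50.68°.
Daylight = 2H₀/(2π) × 24.00 h = (0.8845/π) × 24.00 = 6.76 h.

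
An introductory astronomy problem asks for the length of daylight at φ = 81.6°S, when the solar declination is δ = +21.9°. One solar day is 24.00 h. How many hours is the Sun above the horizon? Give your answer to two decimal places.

0.00 h

cos H₀ = −tan φ · tan δ = 2.7223 ≥ 1, so the Sun never rises (polar night) and H₀ = 0.
Daylight = 2H₀/(2π) × 24.00 h = (0.0000/π) × 24.00 = 0.00 h.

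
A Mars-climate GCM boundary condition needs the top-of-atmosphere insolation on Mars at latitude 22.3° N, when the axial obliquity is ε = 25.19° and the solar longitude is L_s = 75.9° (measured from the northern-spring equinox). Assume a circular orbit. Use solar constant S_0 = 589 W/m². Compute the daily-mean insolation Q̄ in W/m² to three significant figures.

Q̄ ≈ 207 W/m²

Solar declination: sin δ = sin ε · sin L_s = sin 25.19° × sin 75.9° = 0.41280, so δ = +24.381°.
cos h₀ = −tan(+22.3°) tan(+24.381°) = -0.1859, h₀ = 1.7578 rad.
Bracket: h₀ sin ϕ sin δ + cos ϕ cos δ sin h₀ = 1.7578×0.37946×0.41280 + 0.92521×0.91082×0.98257 = 0.275344 + 0.828012 = 1.103356.
Q̄ = (S_0/π) × [bracket] = (589/π) × 1.103356 = 206.9 W/m².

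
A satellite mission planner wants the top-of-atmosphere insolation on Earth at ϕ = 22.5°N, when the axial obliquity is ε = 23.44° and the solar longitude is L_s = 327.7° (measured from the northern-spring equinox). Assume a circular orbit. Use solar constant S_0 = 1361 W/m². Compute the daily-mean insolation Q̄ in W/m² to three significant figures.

Q̄ ≈ 337 W/m²

Solar declination: sin δ = sin ε · sin L_s = sin 23.44° × sin 327.7° = -0.21256, so δ = -12.272°.
cos h₀ = −tan(+22.5°) tan(-12.272°) = 0.0901, h₀ = 1.4806 rad.
Bracket: h₀ sin ϕ sin δ + cos ϕ cos δ sin h₀ = 1.4806×0.38268×-0.21256 + 0.92388×0.97715×0.99593 = -0.120436 + 0.899095 = 0.778659.
Q̄ = (S_0/π) × [bracket] = (1361/π) × 0.778659 = 337.3 W/m².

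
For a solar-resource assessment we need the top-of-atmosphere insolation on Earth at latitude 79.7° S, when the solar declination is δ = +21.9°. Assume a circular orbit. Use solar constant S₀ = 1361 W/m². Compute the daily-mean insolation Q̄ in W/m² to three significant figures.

Q̄ ≈ 0.00 W/m²

cos H₀ = −tan(-79.7°) tan(+21.900°) = 2.2120 ≥ 1 ⇒ polar night, H₀ = 0 and Q̄ = 0.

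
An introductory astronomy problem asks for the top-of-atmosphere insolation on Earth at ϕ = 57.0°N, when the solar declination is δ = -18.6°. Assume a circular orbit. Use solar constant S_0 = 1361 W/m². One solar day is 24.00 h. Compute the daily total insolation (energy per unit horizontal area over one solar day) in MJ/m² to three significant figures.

cos h₀ = −tan(+57.0°) tan(-18.600°) = 0.5182, h₀ = 1.0260 rad.
Bracket: h₀ sin ϕ sin δ + cos ϕ cos δ sin h₀ = 1.0260×0.83867×-0.31896 + 0.54464×0.94777×0.85525 = -0.274457 + 0.441474 = 0.167017.
Q̄ = (S_0/π) × [bracket] = (1361/π) × 0.167017 = 72.355 W/m².
Daily total = Q̄ × 24.00 h × 3600 s/h = 72.355 × 24.00 × 3600 / 10⁶ = 6.251 MJ/m².

6.25 MJ/m²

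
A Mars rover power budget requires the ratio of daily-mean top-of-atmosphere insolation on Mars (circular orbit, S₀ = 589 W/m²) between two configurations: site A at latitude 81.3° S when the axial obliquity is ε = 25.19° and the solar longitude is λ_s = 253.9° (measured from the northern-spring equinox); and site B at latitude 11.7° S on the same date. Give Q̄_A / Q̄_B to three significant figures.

— Configuration A (φ=-81.3°):
Solar declination: sin δ = sin ε · sin λ_s = sin 25.19° × sin 253.9° = -0.40893, so δ = -24.138°.
cos H₀ = −tan(-81.3°) tan(-24.138°) = -2.9284 ≤ −1 ⇒ polar day, H₀ = π.
Bracket: H₀ sin φ sin δ + cos φ cos δ sin H₀ = 3.1416×-0.98849×-0.40893 + 0.15126×0.91257×0.00000 = 1.269908 + 0.000000 = 1.269908.
Q̄ = (S₀/π) × [bracket] = (589/π) × 1.269908 = 238.09 W/m².
— Configuration B (φ=-11.7°):
cos H₀ = −tan(-11.7°) tan(-24.138°) = -0.0928, H₀ = 1.6637 rad.
Bracket: H₀ sin φ sin δ + cos φ cos δ sin H₀ = 1.6637×-0.20279×-0.40893 + 0.97922×0.91257×0.99568 = 0.137966 + 0.889746 = 1.027712.
Q̄ = (S₀/π) × [bracket] = (589/π) × 1.027712 = 192.68 W/m².
Ratio Q̄_A / Q̄_B = 238.09 / 192.68 = 1.236.

Q̄_A / Q̄_B ≈ 1.24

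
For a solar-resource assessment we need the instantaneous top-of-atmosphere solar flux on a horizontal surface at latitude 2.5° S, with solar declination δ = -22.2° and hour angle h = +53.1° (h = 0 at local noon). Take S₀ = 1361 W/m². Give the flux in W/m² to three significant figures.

778 W/m²

cos θ_z = sin φ sin δ + cos φ cos δ cos h = 0.016481 + 0.555382 = 0.571863.
Flux = S₀ · cos θ_z = 1361 × 0.571863 = 778.3 W/m².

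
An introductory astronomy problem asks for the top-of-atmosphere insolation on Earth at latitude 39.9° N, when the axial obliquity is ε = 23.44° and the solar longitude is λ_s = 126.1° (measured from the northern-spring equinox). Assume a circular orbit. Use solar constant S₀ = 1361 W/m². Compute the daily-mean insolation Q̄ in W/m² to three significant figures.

Solar declination: sin δ = sin ε · sin λ_s = sin 23.44° × sin 126.1° = 0.32141, so δ = +18.748°.
cos H₀ = −tan(+39.9°) tan(+18.748°) = -0.2838, H₀ = 1.8585 rad.
Bracket: H₀ sin φ sin δ + cos φ cos δ sin H₀ = 1.8585×0.64145×0.32141 + 0.76717×0.94694×0.95888 = 0.383164 + 0.696592 = 1.079756.
Q̄ = (S₀/π) × [bracket] = (1361/π) × 1.079756 = 467.8 W/m².

Q̄ ≈ 468 W/m²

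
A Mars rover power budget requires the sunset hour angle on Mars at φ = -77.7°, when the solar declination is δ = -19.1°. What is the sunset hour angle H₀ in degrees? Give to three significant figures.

H₀ = 180°

Sunrise equation: cos H₀ = −tan φ · tan δ = -1.5882 ≤ −1, so the Sun never sets (polar day) and H₀ = π.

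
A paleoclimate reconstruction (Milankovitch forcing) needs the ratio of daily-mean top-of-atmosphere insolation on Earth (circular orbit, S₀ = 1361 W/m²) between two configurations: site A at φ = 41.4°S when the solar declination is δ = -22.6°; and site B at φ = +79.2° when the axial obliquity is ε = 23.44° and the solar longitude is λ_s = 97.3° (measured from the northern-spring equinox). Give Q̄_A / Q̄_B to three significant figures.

— Configuration A (φ=-41.4°):
cos H₀ = −tan(-41.4°) tan(-22.600°) = -0.3670, H₀ = 1.9466 rad.
Bracket: H₀ sin φ sin δ + cos φ cos δ sin H₀ = 1.9466×-0.66131×-0.38430 + 0.75011×0.92321×0.93023 = 0.494712 + 0.644193 = 1.138905.
Q̄ = (S₀/π) × [bracket] = (1361/π) × 1.138905 = 493.40 W/m².
— Configuration B (φ=+79.2°):
Solar declination: sin δ = sin ε · sin λ_s = sin 23.44° × sin 97.3° = 0.39456, so δ = +23.239°.
cos H₀ = −tan(+79.2°) tan(+23.239°) = -2.2510 ≤ −1 ⇒ polar day, H₀ = π.
Bracket: H₀ sin φ sin δ + cos φ cos δ sin H₀ = 3.1416×0.98229×0.39456 + 0.18738×0.91887×0.00000 = 1.217597 + 0.000000 = 1.217597.
Q̄ = (S₀/π) × [bracket] = (1361/π) × 1.217597 = 527.49 W/m².
Ratio Q̄_A / Q̄_B = 493.40 / 527.49 = 0.9354.

Q̄_A / Q̄_B ≈ 0.935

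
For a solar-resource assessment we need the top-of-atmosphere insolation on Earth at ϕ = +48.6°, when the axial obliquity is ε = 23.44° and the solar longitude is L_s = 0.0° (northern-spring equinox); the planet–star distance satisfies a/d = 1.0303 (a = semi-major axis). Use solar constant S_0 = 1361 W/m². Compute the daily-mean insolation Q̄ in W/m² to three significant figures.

Q̄ ≈ 304 W/m²

Solar declination: sin δ = sin ε · sin L_s = sin 23.44° × sin 0.0° = 0.00000, so δ = +0.000°.
cos h₀ = −tan(+48.6°) tan(+0.000°) = -0.0000, h₀ = 1.5708 rad.
Bracket: h₀ sin ϕ sin δ + cos ϕ cos δ sin h₀ = 1.5708×0.75011×0.00000 + 0.66131×1.00000×1.00000 = 0.000000 + 0.661310 = 0.661310.
Inverse-square distance factor (a/d)² = 1.0303² = 1.061518.
Q̄ = (S_0/π) × 1.061518 × [bracket] = (1361/π) × 1.061518 × 0.661310 = 304.1 W/m².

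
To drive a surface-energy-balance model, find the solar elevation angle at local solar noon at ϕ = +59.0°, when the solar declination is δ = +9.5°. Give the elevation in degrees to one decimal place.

At local noon the hour angle is zero, so the zenith angle equals |ϕ − δ| = |+59.0° − (+9.500°)| = 49.500°.
Elevation = 90° − 49.500° = 40.5°.

40.5°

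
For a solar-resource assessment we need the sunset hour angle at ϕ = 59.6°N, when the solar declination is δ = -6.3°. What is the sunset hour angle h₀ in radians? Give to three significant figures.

cos h₀ = −tan ϕ · tan δ = −tan(+59.6°) × tan(-6.300°) = 0.1882, so h₀ = 1.3815 rad = 79.15°.

h₀ = 1.38 rad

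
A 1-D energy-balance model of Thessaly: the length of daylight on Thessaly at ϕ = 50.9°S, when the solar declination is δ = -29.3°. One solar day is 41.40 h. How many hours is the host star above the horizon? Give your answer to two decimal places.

cos h₀ = −tan ϕ · tan δ = −tan(-50.9°) × tan(-29.300°) = -0.6905, so h₀ = 2.3330 rad = 133.67°.
Daylight = 2h₀/(2π) × 41.40 h = (2.3330/π) × 41.40 = 30.74 h.

30.74 h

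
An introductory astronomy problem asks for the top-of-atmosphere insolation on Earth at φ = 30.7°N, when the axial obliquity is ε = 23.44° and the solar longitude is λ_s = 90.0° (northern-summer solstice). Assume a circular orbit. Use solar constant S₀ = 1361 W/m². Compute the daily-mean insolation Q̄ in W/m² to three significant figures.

Solar declination: sin δ = sin ε · sin λ_s = sin 23.44° × sin 90.0° = 0.39779, so δ = +23.440°.
cos H₀ = −tan(+30.7°) tan(+23.440°) = -0.2574, H₀ = 1.8312 rad.
Bracket: H₀ sin φ sin δ + cos φ cos δ sin H₀ = 1.8312×0.51054×0.39779 + 0.85985×0.91748×0.96630 = 0.371894 + 0.762309 = 1.134203.
Q̄ = (S₀/π) × [bracket] = (1361/π) × 1.134203 = 491.4 W/m².

Q̄ ≈ 491 W/m²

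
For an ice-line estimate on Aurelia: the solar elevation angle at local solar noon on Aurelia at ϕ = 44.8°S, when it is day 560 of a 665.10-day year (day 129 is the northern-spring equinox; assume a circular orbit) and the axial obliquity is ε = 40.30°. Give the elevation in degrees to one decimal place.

Solar longitude: L_s = 360° × (560 − 129)/665.10 = 233.288°.
sin δ = sin 40.30° × sin 233.288° = -0.51850, so δ = -31.232°.
At local noon the hour angle is zero, so the zenith angle equals |ϕ − δ| = |-44.8° − (-31.232°)| = 13.568°.
Elevation = 90° − 13.568° = 76.4°.

76.4°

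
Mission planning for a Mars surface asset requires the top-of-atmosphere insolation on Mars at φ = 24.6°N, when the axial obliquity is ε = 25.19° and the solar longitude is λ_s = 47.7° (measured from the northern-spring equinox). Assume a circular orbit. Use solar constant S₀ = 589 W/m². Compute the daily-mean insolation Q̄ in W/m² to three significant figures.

Q̄ ≈ 202 W/m²

Solar declination: sin δ = sin ε · sin λ_s = sin 25.19° × sin 47.7° = 0.31480, so δ = +18.349°.
cos H₀ = −tan(+24.6°) tan(+18.349°) = -0.1518, H₀ = 1.7232 rad.
Bracket: H₀ sin φ sin δ + cos φ cos δ sin H₀ = 1.7232×0.41628×0.31480 + 0.90924×0.94916×0.98840 = 0.225817 + 0.853003 = 1.078820.
Q̄ = (S₀/π) × [bracket] = (589/π) × 1.078820 = 202.3 W/m².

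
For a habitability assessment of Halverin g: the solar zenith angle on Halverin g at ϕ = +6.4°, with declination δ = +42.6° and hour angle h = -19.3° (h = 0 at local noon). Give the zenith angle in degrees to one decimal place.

θ_z = 40.0°

cos θ_z = sin ϕ sin δ + cos ϕ cos δ cos h = 0.075451 + 0.690400 = 0.765851.
θ_z = arccos(0.765851) = 40.0°.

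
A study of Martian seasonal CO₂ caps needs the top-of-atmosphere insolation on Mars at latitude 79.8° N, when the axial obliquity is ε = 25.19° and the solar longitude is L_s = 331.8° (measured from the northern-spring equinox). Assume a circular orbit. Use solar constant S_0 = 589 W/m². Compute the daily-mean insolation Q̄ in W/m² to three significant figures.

Solar declination: sin δ = sin ε · sin L_s = sin 25.19° × sin 331.8° = -0.20113, so δ = -11.603°.
cos h₀ = −tan(+79.8°) tan(-11.603°) = 1.1411 ≥ 1 ⇒ polar night, h₀ = 0 and Q̄ = 0.

Q̄ ≈ 0.00 W/m²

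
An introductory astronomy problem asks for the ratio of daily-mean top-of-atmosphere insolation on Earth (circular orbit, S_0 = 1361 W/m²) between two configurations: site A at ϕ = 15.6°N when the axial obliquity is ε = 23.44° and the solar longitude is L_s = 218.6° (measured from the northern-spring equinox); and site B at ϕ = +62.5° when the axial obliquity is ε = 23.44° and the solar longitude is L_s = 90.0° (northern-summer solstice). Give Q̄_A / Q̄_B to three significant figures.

— Configuration A (ϕ=+15.6°):
Solar declination: sin δ = sin ε · sin L_s = sin 23.44° × sin 218.6° = -0.24817, so δ = -14.369°.
cos h₀ = −tan(+15.6°) tan(-14.369°) = 0.0715, h₀ = 1.4992 rad.
Bracket: h₀ sin ϕ sin δ + cos ϕ cos δ sin h₀ = 1.4992×0.26892×-0.24817 + 0.96316×0.96872×0.99744 = -0.100053 + 0.930644 = 0.830591.
Q̄ = (S_0/π) × [bracket] = (1361/π) × 0.830591 = 359.83 W/m².
— Configuration B (ϕ=+62.5°):
Solar declination: sin δ = sin ε · sin L_s = sin 23.44° × sin 90.0° = 0.39779, so δ = +23.440°.
cos h₀ = −tan(+62.5°) tan(+23.440°) = -0.8329, h₀ = 2.5551 rad.
Bracket: h₀ sin ϕ sin δ + cos ϕ cos δ sin h₀ = 2.5551×0.88701×0.39779 + 0.46175×0.91748×0.55346 = 0.901551 + 0.234471 = 1.136022.
Q̄ = (S_0/π) × [bracket] = (1361/π) × 1.136022 = 492.15 W/m².
Ratio Q̄_A / Q̄_B = 359.83 / 492.15 = 0.7311.

Q̄_A / Q̄_B ≈ 0.731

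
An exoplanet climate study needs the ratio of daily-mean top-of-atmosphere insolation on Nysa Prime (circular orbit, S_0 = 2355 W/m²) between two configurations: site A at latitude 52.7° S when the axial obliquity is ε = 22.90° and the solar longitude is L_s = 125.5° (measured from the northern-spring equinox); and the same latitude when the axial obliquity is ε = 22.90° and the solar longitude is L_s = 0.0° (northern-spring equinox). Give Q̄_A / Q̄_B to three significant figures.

— Configuration A (ϕ=-52.7°):
Solar declination: sin δ = sin ε · sin L_s = sin 22.90° × sin 125.5° = 0.31679, so δ = +18.469°.
cos h₀ = −tan(-52.7°) tan(+18.469°) = 0.4384, h₀ = 1.1169 rad.
Bracket: h₀ sin ϕ sin δ + cos ϕ cos δ sin h₀ = 1.1169×-0.79547×0.31679 + 0.60599×0.94850×0.89877 = -0.281455 + 0.516596 = 0.235141.
Q̄ = (S_0/π) × [bracket] = (2355/π) × 0.235141 = 176.27 W/m².
— Configuration B (ϕ=-52.7°):
Solar declination: sin δ = sin ε · sin L_s = sin 22.90° × sin 0.0° = 0.00000, so δ = +0.000°.
cos h₀ = −tan(-52.7°) tan(+0.000°) = 0.0000, h₀ = 1.5708 rad.
Bracket: h₀ sin ϕ sin δ + cos ϕ cos δ sin h₀ = 1.5708×-0.79547×0.00000 + 0.60599×1.00000×1.00000 = -0.000000 + 0.605990 = 0.605990.
Q̄ = (S_0/π) × [bracket] = (2355/π) × 0.605990 = 454.26 W/m².
Ratio Q̄_A / Q̄_B = 176.27 / 454.26 = 0.3880.

Q̄_A / Q̄_B ≈ 0.388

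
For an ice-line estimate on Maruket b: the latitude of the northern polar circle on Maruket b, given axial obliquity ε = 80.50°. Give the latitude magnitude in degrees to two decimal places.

9.50°

The polar circle is the lowest latitude that experiences at least one full rotation of continuous daylight at the northern-summer solstice; it lies at |φ| = 90° − ε = 90° − 80.50° = 9.50°.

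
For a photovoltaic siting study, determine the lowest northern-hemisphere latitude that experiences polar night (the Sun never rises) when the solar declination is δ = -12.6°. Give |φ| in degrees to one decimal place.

Polar night requires cos H₀ = −tan φ tan δ ≥ 1, i.e. tan φ tan δ ≤ −1.
The boundary is |tan φ| · |tan δ| = 1, so |φ| = 90° − |δ| = 90° − 12.6° = 77.4° in the northern hemisphere.

|φ| = 77.4°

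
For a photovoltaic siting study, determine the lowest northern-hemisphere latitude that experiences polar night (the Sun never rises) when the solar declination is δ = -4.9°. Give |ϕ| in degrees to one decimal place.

|ϕ| = 85.1°

Polar night requires cos h₀ = −tan ϕ tan δ ≥ 1, i.e. tan ϕ tan δ ≤ −1.
The boundary is |tan ϕ| · |tan δ| = 1, so |ϕ| = 90° − |δ| = 90° − 4.9° = 85.1° in the northern hemisphere.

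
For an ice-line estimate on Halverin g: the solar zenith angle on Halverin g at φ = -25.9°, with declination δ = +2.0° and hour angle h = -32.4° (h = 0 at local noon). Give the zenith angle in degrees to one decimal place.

θ_z = 41.9°

cos θ_z = sin φ sin δ + cos φ cos δ cos h = -0.015244 + 0.759059 = 0.743815.
θ_z = arccos(0.743815) = 41.9°.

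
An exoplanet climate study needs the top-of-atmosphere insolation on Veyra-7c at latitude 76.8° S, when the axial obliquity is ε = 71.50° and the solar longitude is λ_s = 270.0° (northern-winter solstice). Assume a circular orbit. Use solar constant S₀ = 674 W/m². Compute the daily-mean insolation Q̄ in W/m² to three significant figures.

Solar declination: sin δ = sin ε · sin λ_s = sin 71.50° × sin 270.0° = -0.94832, so δ = -71.500°.
cos H₀ = −tan(-76.8°) tan(-71.500°) = -12.7423 ≤ −1 ⇒ polar day, H₀ = π.
Bracket: H₀ sin φ sin δ + cos φ cos δ sin H₀ = 3.1416×-0.97358×-0.94832 + 0.22835×0.31730×0.00000 = 2.900531 + 0.000000 = 2.900531.
Q̄ = (S₀/π) × [bracket] = (674/π) × 2.900531 = 622.3 W/m².

Q̄ ≈ 622 W/m²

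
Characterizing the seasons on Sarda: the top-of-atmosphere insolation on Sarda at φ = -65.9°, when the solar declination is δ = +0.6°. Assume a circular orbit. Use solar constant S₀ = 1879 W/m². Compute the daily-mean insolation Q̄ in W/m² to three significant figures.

Q̄ ≈ 235 W/m²

cos H₀ = −tan(-65.9°) tan(+0.600°) = 0.0234, H₀ = 1.5474 rad.
Bracket: H₀ sin φ sin δ + cos φ cos δ sin H₀ = 1.5474×-0.91283×0.01047 + 0.40833×0.99995×0.99973 = -0.014789 + 0.408199 = 0.393410.
Q̄ = (S₀/π) × [bracket] = (1879/π) × 0.393410 = 235.3 W/m².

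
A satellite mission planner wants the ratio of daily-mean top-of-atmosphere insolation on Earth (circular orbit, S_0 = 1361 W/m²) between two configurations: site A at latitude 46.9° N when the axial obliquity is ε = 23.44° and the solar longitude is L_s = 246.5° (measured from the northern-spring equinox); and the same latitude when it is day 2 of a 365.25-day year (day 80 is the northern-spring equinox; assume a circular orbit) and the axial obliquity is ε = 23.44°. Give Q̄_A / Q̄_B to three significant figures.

Q̄_A / Q̄_B ≈ 1.10

— Configuration A (ϕ=+46.9°):
Solar declination: sin δ = sin ε · sin L_s = sin 23.44° × sin 246.5° = -0.36480, so δ = -21.395°.
cos h₀ = −tan(+46.9°) tan(-21.395°) = 0.4187, h₀ = 1.1388 rad.
Bracket: h₀ sin ϕ sin δ + cos ϕ cos δ sin h₀ = 1.1388×0.73016×-0.36480 + 0.68327×0.93109×0.90813 = -0.303333 + 0.577739 = 0.274406.
Q̄ = (S_0/π) × [bracket] = (1361/π) × 0.274406 = 118.88 W/m².
— Configuration B (ϕ=+46.9°):
Solar longitude: L_s = 360° × (2 − 80)/365.25 = -76.879°, i.e. -76.879° + 360° = 283.121°.
sin δ = sin 23.44° × sin 283.121° = -0.38740, so δ = -22.793°.
cos h₀ = −tan(+46.9°) tan(-22.793°) = 0.4491, h₀ = 1.1051 rad.
Bracket: h₀ sin ϕ sin δ + cos ϕ cos δ sin h₀ = 1.1051×0.73016×-0.38740 + 0.68327×0.92191×0.89350 = -0.312593 + 0.562828 = 0.250235.
Q̄ = (S_0/π) × [bracket] = (1361/π) × 0.250235 = 108.41 W/m².
Ratio Q̄_A / Q̄_B = 118.88 / 108.41 = 1.097.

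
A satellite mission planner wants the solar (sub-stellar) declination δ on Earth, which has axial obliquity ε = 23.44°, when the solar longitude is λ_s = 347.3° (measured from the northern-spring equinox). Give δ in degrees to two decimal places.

sin δ = sin ε · sin λ_s = sin 23.44° × sin 347.3° = -0.087452.
δ = arcsin(-0.087452) = -5.02°.

δ = -5.02°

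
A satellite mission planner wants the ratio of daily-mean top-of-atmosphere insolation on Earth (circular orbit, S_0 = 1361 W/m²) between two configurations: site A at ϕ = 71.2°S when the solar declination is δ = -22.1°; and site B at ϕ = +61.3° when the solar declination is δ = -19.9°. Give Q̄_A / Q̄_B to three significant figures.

— Configuration A (ϕ=-71.2°):
cos h₀ = −tan(-71.2°) tan(-22.100°) = -1.1928 ≤ −1 ⇒ polar day, h₀ = π.
Bracket: h₀ sin ϕ sin δ + cos ϕ cos δ sin h₀ = 3.1416×-0.94665×-0.37622 + 0.32227×0.92653×0.00000 = 1.118877 + 0.000000 = 1.118877.
Q̄ = (S_0/π) × [bracket] = (1361/π) × 1.118877 = 484.72 W/m².
— Configuration B (ϕ=+61.3°):
cos h₀ = −tan(+61.3°) tan(-19.900°) = 0.6612, h₀ = 0.8484 rad.
Bracket: h₀ sin ϕ sin δ + cos ϕ cos δ sin h₀ = 0.8484×0.87715×-0.34038 + 0.48022×0.94029×0.75021 = -0.253302 + 0.338754 = 0.085452.
Q̄ = (S_0/π) × [bracket] = (1361/π) × 0.085452 = 37.019 W/m².
Ratio Q̄_A / Q̄_B = 484.72 / 37.019 = 13.09.

Q̄_A / Q̄_B ≈ 13.1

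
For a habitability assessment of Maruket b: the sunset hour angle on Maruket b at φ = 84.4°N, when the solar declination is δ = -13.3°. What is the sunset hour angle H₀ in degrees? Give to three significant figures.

H₀ = 0.00°

cos H₀ = −tan φ · tan δ = 2.4109 ≥ 1, so the host star never rises (polar night) and H₀ = 0.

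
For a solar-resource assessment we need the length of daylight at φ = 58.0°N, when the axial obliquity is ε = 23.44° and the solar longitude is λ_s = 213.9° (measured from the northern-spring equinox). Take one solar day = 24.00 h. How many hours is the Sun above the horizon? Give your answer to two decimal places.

Solar declination: sin δ = sin ε · sin λ_s = sin 23.44° × sin 213.9° = -0.22186, so δ = -12.819°.
cos H₀ = −tan φ · tan δ = −tan(+58.0°) × tan(-12.819°) = 0.3641, so H₀ = 1.1981 rad = 68.65°.
Daylight = 2H₀/(2π) × 24.00 h = (1.1981/π) × 24.00 = 9.15 h.

9.15 h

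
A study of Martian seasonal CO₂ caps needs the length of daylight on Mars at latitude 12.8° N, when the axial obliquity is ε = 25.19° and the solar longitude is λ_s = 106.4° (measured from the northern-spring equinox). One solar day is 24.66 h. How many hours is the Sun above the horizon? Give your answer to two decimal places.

13.13 h

Solar declination: sin δ = sin ε · sin λ_s = sin 25.19° × sin 106.4° = 0.40830, so δ = +24.098°.
cos H₀ = −tan φ · tan δ = −tan(+12.8°) × tan(+24.098°) = -0.1016, so H₀ = 1.6726 rad = 95.83°.
Daylight = 2H₀/(2π) × 24.66 h = (1.6726/π) × 24.66 = 13.13 h.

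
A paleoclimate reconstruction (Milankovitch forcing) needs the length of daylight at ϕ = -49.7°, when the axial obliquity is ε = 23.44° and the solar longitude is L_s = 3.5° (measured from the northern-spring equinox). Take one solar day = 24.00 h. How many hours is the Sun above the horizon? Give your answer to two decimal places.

Solar declination: sin δ = sin ε · sin L_s = sin 23.44° × sin 3.5° = 0.02428, so δ = +1.392°.
cos h₀ = −tan ϕ · tan δ = −tan(-49.7°) × tan(+1.392°) = 0.0286, so h₀ = 1.5421 rad = 88.36°.
Daylight = 2h₀/(2π) × 24.00 h = (1.5421/π) × 24.00 = 11.78 h.

11.78 h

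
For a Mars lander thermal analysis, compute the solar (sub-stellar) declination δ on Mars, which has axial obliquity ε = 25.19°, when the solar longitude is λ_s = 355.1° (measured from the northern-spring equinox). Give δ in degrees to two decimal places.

δ = -2.08°

sin δ = sin ε · sin λ_s = sin 25.19° × sin 355.1° = -0.036355.
δ = arcsin(-0.036355) = -2.08°.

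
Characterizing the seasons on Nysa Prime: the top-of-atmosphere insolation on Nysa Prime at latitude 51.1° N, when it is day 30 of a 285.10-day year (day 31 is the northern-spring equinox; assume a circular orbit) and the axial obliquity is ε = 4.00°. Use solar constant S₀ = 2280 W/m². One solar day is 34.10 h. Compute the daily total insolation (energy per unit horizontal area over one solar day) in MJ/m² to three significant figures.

Solar longitude: λ_s = 360° × (30 − 31)/285.10 = -1.263°, i.e. -1.263° + 360° = 358.737°.
sin δ = sin 4.00° × sin 358.737° = -0.00154, so δ = -0.088°.
cos H₀ = −tan(+51.1°) tan(-0.088°) = 0.0019, H₀ = 1.5689 rad.
Bracket: H₀ sin φ sin δ + cos φ cos δ sin H₀ = 1.5689×0.77824×-0.00154 + 0.62796×1.00000×1.00000 = -0.001880 + 0.627960 = 0.626080.
Q̄ = (S₀/π) × [bracket] = (2280/π) × 0.626080 = 454.38 W/m².
Daily total = Q̄ × 34.10 h × 3600 s/h = 454.38 × 34.10 × 3600 / 10⁶ = 55.78 MJ/m².

55.8 MJ/m²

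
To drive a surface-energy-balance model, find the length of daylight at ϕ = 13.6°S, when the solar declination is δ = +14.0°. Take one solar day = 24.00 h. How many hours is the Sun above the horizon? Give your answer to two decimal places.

cos h₀ = −tan ϕ · tan δ = −tan(-13.6°) × tan(+14.000°) = 0.0603, so h₀ = 1.5104 rad = 86.54°.
Daylight = 2h₀/(2π) × 24.00 h = (1.5104/π) × 24.00 = 11.54 h.

11.54 h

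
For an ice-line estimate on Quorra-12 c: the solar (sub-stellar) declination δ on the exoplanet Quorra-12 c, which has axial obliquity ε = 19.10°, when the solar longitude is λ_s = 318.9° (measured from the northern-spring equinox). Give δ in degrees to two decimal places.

δ = -12.42°

sin δ = sin ε · sin λ_s = sin 19.10° × sin 318.9° = -0.215105.
δ = arcsin(-0.215105) = -12.42°.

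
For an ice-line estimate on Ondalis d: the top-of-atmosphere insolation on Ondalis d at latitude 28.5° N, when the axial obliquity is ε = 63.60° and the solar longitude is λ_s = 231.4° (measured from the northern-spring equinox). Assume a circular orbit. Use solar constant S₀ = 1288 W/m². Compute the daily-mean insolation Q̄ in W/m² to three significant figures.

Q̄ ≈ 79.6 W/m²

Solar declination: sin δ = sin ε · sin λ_s = sin 63.60° × sin 231.4° = -0.70002, so δ = -44.428°.
cos H₀ = −tan(+28.5°) tan(-44.428°) = 0.5322, H₀ = 1.0096 rad.
Bracket: H₀ sin φ sin δ + cos φ cos δ sin H₀ = 1.0096×0.47716×-0.70002 + 0.87882×0.71413×0.84660 = -0.337228 + 0.531319 = 0.194091.
Q̄ = (S₀/π) × [bracket] = (1288/π) × 0.194091 = 79.57 W/m².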